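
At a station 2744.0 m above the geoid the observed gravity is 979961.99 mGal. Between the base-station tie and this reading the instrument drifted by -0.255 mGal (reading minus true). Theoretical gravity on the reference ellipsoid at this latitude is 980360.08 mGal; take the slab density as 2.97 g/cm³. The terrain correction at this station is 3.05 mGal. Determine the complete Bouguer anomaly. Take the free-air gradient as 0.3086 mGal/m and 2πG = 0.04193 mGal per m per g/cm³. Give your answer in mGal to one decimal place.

110.3

Drift-corrected reading = 979961.99 − (-0.255) = 979962.245 mGal
Free-air correction = 0.3086 × 2744.0 = 846.80 mGal
Free-air anomaly = 979962.245 − 980360.08 + (846.80) = 448.965 mGal
Bouguer slab correction = 0.04193 × 2.97 × 2744.0 = 341.72 mGal
Simple Bouguer anomaly = 448.965 − (341.72) = 107.245 mGal
Complete Bouguer anomaly = 107.245 + 3.05 = 110.295 mGal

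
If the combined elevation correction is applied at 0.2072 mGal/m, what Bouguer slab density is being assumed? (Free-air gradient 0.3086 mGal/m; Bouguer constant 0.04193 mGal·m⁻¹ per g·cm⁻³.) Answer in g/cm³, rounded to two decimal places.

2.42

0.2072 = 0.3086 − 0.04193 × ρ
ρ = (0.3086 − 0.2072) / 0.04193 = 2.42 g/cm³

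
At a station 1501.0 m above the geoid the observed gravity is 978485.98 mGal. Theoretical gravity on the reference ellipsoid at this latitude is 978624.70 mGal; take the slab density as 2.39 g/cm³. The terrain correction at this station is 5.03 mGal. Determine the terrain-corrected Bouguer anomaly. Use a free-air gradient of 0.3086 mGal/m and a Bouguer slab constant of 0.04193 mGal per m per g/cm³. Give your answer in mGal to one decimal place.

Free-air correction = 0.3086 × 1501.0 = 463.21 mGal
Free-air anomaly = 978485.98 − 978624.70 + (463.21) = 324.49 mGal
Bouguer slab correction = 0.04193 × 2.39 × 1501.0 = 150.42 mGal
Simple Bouguer anomaly = 324.49 − (150.42) = 174.07 mGal
Complete Bouguer anomaly = 174.07 + 5.03 = 179.10 mGal

179.1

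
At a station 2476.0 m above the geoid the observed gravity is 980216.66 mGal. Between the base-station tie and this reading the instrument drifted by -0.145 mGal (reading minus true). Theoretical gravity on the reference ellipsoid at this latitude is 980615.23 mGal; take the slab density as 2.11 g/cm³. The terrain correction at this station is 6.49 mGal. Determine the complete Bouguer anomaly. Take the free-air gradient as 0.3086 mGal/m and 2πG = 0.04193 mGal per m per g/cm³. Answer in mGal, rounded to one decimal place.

Drift-corrected reading = 980216.66 − (-0.145) = 980216.805 mGal
Free-air correction = 0.3086 × 2476.0 = 764.09 mGal
Free-air anomaly = 980216.805 − 980615.23 + (764.09) = 365.665 mGal
Bouguer slab correction = 0.04193 × 2.11 × 2476.0 = 219.06 mGal
Simple Bouguer anomaly = 365.665 − (219.06) = 146.605 mGal
Complete Bouguer anomaly = 146.605 + 6.49 = 153.095 mGal

153.1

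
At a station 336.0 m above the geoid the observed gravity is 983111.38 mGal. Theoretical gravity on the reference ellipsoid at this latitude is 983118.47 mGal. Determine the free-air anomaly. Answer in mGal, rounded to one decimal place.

Free-air correction = 0.3086 × 336.0 = 103.69 mGal
Free-air anomaly = 983111.38 − 983118.47 + (103.69) = 96.60 mGal

96.6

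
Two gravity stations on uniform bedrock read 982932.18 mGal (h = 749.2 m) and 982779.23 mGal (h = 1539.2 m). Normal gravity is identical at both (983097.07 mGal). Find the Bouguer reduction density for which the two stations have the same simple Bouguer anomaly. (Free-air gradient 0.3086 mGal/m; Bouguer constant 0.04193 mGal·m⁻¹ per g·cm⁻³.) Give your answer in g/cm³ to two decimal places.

Δg_obs = 982779.23 − 982932.18 = -152.95 mGal over Δh = 1539.2 − 749.2 = 790.0 m
Equal Bouguer anomalies ⇒ Δg_obs + (0.3086 − 0.04193ρ)·Δh = 0
0.3086 − 0.04193ρ = −Δg_obs/Δh = 0.19361
ρ = (0.3086 − 0.19361) / 0.04193 = 2.74 g/cm³

2.74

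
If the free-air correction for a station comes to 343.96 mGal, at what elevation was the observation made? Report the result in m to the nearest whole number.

h = 343.96 / 0.3086 = 1114.58 m

1115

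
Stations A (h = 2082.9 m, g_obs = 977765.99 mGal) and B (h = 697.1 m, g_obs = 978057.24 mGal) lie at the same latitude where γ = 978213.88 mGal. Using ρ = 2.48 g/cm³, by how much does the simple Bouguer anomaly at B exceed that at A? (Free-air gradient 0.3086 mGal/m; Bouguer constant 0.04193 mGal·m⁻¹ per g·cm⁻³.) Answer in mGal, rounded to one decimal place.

Δg_SB(A) = 977765.99 − 978213.88 + 0.3086×2082.9 − 0.04193×2.48×2082.9 = -21.70 mGal
Δg_SB(B) = 978057.24 − 978213.88 + 0.3086×697.1 − 0.04193×2.48×697.1 = -14.00 mGal
Difference = -14.00 − (-21.70) = 7.70 mGal

7.7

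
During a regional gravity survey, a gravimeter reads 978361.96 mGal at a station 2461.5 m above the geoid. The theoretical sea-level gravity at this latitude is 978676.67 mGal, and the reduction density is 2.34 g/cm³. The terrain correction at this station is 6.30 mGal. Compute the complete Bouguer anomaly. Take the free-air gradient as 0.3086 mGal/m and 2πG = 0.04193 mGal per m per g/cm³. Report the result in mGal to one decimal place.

Free-air correction = 0.3086 × 2461.5 = 759.62 mGal
Free-air anomaly = 978361.96 − 978676.67 + (759.62) = 444.91 mGal
Bouguer slab correction = 0.04193 × 2.34 × 2461.5 = 241.51 mGal
Simple Bouguer anomaly = 444.91 − (241.51) = 203.40 mGal
Complete Bouguer anomaly = 203.40 + 6.30 = 209.70 mGal

209.7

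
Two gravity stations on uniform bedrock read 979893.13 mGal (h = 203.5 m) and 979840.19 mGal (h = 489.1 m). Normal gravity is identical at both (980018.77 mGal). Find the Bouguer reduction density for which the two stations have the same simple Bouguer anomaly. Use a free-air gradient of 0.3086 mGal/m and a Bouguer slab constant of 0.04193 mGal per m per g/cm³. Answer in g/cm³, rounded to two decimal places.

Δg_obs = 979840.19 − 979893.13 = -52.94 mGal over Δh = 489.1 − 203.5 = 285.6 m
Equal Bouguer anomalies ⇒ Δg_obs + (0.3086 − 0.04193ρ)·Δh = 0
0.3086 − 0.04193ρ = −Δg_obs/Δh = 0.18536
ρ = (0.3086 − 0.18536) / 0.04193 = 2.94 g/cm³

2.94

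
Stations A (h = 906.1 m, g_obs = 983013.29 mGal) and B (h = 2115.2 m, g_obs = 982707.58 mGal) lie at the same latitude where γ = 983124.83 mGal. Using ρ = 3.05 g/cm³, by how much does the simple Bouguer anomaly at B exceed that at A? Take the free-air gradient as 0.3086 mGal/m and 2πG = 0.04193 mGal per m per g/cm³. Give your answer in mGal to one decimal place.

Δg_SB(A) = 983013.29 − 983124.83 + 0.3086×906.1 − 0.04193×3.05×906.1 = 52.20 mGal
Δg_SB(B) = 982707.58 − 983124.83 + 0.3086×2115.2 − 0.04193×3.05×2115.2 = -35.00 mGal
Difference = -35.00 − (52.20) = -87.20 mGal

-87.2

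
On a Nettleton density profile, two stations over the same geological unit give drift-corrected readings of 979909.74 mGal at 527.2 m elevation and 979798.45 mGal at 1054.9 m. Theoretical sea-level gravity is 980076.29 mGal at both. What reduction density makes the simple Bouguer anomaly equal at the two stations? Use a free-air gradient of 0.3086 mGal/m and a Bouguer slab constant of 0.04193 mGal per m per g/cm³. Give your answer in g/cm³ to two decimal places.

Δg_obs = 979798.45 − 979909.74 = -111.29 mGal over Δh = 1054.9 − 527.2 = 527.7 m
Equal Bouguer anomalies ⇒ Δg_obs + (0.3086 − 0.04193ρ)·Δh = 0
0.3086 − 0.04193ρ = −Δg_obs/Δh = 0.21090
ρ = (0.3086 − 0.21090) / 0.04193 = 2.33 g/cm³

2.33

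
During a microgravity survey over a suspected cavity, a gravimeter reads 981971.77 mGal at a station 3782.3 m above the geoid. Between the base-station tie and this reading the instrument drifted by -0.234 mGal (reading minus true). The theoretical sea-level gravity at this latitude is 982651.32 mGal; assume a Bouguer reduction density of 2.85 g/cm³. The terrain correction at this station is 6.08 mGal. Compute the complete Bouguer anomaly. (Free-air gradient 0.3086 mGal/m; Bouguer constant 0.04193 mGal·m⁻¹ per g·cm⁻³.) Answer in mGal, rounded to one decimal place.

Drift-corrected reading = 981971.77 − (-0.234) = 981972.004 mGal
Free-air correction = 0.3086 × 3782.3 = 1167.22 mGal
Free-air anomaly = 981972.004 − 982651.32 + (1167.22) = 487.904 mGal
Bouguer slab correction = 0.04193 × 2.85 × 3782.3 = 451.99 mGal
Simple Bouguer anomaly = 487.904 − (451.99) = 35.914 mGal
Complete Bouguer anomaly = 35.914 + 6.08 = 41.994 mGal

42.0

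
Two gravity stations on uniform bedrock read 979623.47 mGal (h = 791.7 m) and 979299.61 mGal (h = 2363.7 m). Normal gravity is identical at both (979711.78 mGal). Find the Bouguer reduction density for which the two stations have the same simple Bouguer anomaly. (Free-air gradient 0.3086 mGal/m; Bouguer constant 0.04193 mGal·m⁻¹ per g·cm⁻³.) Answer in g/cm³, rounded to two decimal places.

Δg_obs = 979299.61 − 979623.47 = -323.86 mGal over Δh = 2363.7 − 791.7 = 1572.0 m
Equal Bouguer anomalies ⇒ Δg_obs + (0.3086 − 0.04193ρ)·Δh = 0
0.3086 − 0.04193ρ = −Δg_obs/Δh = 0.20602
ρ = (0.3086 − 0.20602) / 0.04193 = 2.45 g/cm³

2.45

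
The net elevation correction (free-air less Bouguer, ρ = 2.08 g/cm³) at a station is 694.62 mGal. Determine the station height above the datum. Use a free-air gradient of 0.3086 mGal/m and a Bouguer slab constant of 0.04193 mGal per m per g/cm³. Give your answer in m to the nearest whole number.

3138

Combined gradient = 0.3086 − 0.04193 × 2.08 = 0.2213856 mGal/m
h = 694.62 / 0.2213856 = 3137.60 m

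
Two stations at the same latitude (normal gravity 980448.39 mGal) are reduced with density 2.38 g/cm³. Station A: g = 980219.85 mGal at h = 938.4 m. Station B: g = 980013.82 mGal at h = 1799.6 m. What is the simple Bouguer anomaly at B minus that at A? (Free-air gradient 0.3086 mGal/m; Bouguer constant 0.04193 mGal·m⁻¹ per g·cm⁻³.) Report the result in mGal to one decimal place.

Δg_SB(A) = 980219.85 − 980448.39 + 0.3086×938.4 − 0.04193×2.38×938.4 = -32.60 mGal
Δg_SB(B) = 980013.82 − 980448.39 + 0.3086×1799.6 − 0.04193×2.38×1799.6 = -58.80 mGal
Difference = -58.80 − (-32.60) = -26.20 mGal

-26.2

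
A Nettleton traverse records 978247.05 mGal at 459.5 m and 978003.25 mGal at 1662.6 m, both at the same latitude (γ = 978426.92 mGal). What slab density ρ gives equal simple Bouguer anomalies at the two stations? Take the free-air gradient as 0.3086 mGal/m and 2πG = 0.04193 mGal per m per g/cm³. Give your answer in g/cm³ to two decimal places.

2.53

Δg_obs = 978003.25 − 978247.05 = -243.80 mGal over Δh = 1662.6 − 459.5 = 1203.1 m
Equal Bouguer anomalies ⇒ Δg_obs + (0.3086 − 0.04193ρ)·Δh = 0
0.3086 − 0.04193ρ = −Δg_obs/Δh = 0.20264
ρ = (0.3086 − 0.20264) / 0.04193 = 2.53 g/cm³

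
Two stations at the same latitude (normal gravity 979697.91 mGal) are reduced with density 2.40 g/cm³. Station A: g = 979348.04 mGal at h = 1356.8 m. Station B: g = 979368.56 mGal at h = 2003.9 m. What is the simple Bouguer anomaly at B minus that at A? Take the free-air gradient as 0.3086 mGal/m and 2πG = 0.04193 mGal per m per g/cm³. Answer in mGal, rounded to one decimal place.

155.1

Δg_SB(A) = 979348.04 − 979697.91 + 0.3086×1356.8 − 0.04193×2.40×1356.8 = -67.70 mGal
Δg_SB(B) = 979368.56 − 979697.91 + 0.3086×2003.9 − 0.04193×2.40×2003.9 = 87.40 mGal
Difference = 87.40 − (-67.70) = 155.10 mGal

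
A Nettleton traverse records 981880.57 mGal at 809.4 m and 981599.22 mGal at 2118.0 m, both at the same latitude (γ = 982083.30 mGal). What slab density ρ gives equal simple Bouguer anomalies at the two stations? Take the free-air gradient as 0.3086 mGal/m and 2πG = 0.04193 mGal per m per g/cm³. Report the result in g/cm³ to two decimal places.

Δg_obs = 981599.22 − 981880.57 = -281.35 mGal over Δh = 2118.0 − 809.4 = 1308.6 m
Equal Bouguer anomalies ⇒ Δg_obs + (0.3086 − 0.04193ρ)·Δh = 0
0.3086 − 0.04193ρ = −Δg_obs/Δh = 0.21500
ρ = (0.3086 − 0.21500) / 0.04193 = 2.23 g/cm³

2.23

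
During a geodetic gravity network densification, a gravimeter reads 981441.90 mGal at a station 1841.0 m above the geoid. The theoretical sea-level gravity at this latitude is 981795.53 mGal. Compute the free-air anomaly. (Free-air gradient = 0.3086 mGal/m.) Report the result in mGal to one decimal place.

Free-air correction = 0.3086 × 1841.0 = 568.13 mGal
Free-air anomaly = 981441.90 − 981795.53 + (568.13) = 214.50 mGal

214.5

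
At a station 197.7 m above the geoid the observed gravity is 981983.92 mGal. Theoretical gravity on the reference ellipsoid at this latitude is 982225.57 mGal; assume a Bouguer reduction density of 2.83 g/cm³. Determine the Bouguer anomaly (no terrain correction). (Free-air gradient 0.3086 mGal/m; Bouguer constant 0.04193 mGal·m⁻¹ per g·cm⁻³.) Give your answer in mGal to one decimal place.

-204.1

Free-air correction = 0.3086 × 197.7 = 61.01 mGal
Free-air anomaly = 981983.92 − 982225.57 + (61.01) = -180.64 mGal
Bouguer slab correction = 0.04193 × 2.83 × 197.7 = 23.46 mGal
Simple Bouguer anomaly = -180.64 − (23.46) = -204.10 mGal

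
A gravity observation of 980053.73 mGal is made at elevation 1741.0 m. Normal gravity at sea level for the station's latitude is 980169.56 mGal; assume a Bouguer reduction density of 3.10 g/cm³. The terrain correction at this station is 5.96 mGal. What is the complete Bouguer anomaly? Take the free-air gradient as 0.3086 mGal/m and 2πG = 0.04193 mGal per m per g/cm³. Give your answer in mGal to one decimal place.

Free-air correction = 0.3086 × 1741.0 = 537.27 mGal
Free-air anomaly = 980053.73 − 980169.56 + (537.27) = 421.44 mGal
Bouguer slab correction = 0.04193 × 3.10 × 1741.0 = 226.30 mGal
Simple Bouguer anomaly = 421.44 − (226.30) = 195.14 mGal
Complete Bouguer anomaly = 195.14 + 5.96 = 201.10 mGal

201.1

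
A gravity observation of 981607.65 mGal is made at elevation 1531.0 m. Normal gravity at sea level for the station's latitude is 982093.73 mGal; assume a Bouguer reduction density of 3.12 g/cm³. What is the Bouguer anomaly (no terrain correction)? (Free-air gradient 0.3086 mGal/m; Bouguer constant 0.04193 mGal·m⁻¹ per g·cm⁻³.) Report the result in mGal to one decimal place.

-213.9

Free-air correction = 0.3086 × 1531.0 = 472.47 mGal
Free-air anomaly = 981607.65 − 982093.73 + (472.47) = -13.61 mGal
Bouguer slab correction = 0.04193 × 3.12 × 1531.0 = 200.29 mGal
Simple Bouguer anomaly = -13.61 − (200.29) = -213.90 mGal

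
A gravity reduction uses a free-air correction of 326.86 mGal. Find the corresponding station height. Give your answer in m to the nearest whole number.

1059

h = 326.86 / 0.3086 = 1059.17 m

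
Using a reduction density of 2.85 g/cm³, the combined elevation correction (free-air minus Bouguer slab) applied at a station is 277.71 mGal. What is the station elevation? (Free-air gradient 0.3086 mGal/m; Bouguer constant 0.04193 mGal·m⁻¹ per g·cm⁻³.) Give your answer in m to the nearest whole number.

Combined gradient = 0.3086 − 0.04193 × 2.85 = 0.1890995 mGal/m
h = 277.71 / 0.1890995 = 1468.59 m

1469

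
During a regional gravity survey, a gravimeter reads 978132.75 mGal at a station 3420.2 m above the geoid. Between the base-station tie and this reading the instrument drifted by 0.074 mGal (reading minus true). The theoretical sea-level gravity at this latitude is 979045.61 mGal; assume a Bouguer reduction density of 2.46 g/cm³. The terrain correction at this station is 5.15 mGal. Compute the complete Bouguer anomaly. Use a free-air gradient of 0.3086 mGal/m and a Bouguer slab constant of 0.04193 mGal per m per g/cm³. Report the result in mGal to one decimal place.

Drift-corrected reading = 978132.75 − (0.074) = 978132.676 mGal
Free-air correction = 0.3086 × 3420.2 = 1055.47 mGal
Free-air anomaly = 978132.676 − 979045.61 + (1055.47) = 142.536 mGal
Bouguer slab correction = 0.04193 × 2.46 × 3420.2 = 352.79 mGal
Simple Bouguer anomaly = 142.536 − (352.79) = -210.254 mGal
Complete Bouguer anomaly = -210.254 + 5.15 = -205.104 mGal

-205.1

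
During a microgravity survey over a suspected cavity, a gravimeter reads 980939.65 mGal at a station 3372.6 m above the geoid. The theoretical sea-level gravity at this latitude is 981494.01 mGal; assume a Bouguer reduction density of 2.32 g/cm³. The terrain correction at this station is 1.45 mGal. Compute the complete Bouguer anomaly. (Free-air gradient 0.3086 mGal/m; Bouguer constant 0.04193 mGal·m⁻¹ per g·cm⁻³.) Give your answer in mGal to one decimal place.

Free-air correction = 0.3086 × 3372.6 = 1040.78 mGal
Free-air anomaly = 980939.65 − 981494.01 + (1040.78) = 486.42 mGal
Bouguer slab correction = 0.04193 × 2.32 × 3372.6 = 328.08 mGal
Simple Bouguer anomaly = 486.42 − (328.08) = 158.34 mGal
Complete Bouguer anomaly = 158.34 + 1.45 = 159.79 mGal

159.8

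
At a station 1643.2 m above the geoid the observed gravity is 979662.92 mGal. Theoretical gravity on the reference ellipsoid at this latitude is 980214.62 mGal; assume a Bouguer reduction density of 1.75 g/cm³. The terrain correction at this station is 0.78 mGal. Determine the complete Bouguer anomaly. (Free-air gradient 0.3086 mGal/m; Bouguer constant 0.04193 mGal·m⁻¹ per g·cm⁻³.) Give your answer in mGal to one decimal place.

Free-air correction = 0.3086 × 1643.2 = 507.09 mGal
Free-air anomaly = 979662.92 − 980214.62 + (507.09) = -44.61 mGal
Bouguer slab correction = 0.04193 × 1.75 × 1643.2 = 120.57 mGal
Simple Bouguer anomaly = -44.61 − (120.57) = -165.18 mGal
Complete Bouguer anomaly = -165.18 + 0.78 = -164.40 mGal

-164.4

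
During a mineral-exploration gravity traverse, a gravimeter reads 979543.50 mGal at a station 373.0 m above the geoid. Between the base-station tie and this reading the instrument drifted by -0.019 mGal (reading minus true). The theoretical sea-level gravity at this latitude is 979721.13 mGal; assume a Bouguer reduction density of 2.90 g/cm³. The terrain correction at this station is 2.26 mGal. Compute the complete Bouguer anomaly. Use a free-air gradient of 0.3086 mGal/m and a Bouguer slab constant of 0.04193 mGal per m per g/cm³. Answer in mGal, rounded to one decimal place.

-105.6

Drift-corrected reading = 979543.50 − (-0.019) = 979543.519 mGal
Free-air correction = 0.3086 × 373.0 = 115.11 mGal
Free-air anomaly = 979543.519 − 979721.13 + (115.11) = -62.501 mGal
Bouguer slab correction = 0.04193 × 2.90 × 373.0 = 45.36 mGal
Simple Bouguer anomaly = -62.501 − (45.36) = -107.861 mGal
Complete Bouguer anomaly = -107.861 + 2.26 = -105.601 mGal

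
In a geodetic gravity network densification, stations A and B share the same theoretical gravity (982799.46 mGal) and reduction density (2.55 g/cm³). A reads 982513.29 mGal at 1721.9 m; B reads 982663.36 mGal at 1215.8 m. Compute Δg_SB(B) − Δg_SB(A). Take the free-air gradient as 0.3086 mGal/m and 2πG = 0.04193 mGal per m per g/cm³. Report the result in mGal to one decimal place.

48.0

Δg_SB(A) = 982513.29 − 982799.46 + 0.3086×1721.9 − 0.04193×2.55×1721.9 = 61.10 mGal
Δg_SB(B) = 982663.36 − 982799.46 + 0.3086×1215.8 − 0.04193×2.55×1215.8 = 109.10 mGal
Difference = 109.10 − (61.10) = 48.00 mGal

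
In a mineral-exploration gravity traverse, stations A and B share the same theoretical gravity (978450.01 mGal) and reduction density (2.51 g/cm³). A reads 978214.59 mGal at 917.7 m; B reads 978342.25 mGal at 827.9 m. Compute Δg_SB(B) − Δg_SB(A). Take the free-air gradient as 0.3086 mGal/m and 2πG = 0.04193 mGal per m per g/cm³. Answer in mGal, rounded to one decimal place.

Δg_SB(A) = 978214.59 − 978450.01 + 0.3086×917.7 − 0.04193×2.51×917.7 = -48.80 mGal
Δg_SB(B) = 978342.25 − 978450.01 + 0.3086×827.9 − 0.04193×2.51×827.9 = 60.60 mGal
Difference = 60.60 − (-48.80) = 109.40 mGal

109.4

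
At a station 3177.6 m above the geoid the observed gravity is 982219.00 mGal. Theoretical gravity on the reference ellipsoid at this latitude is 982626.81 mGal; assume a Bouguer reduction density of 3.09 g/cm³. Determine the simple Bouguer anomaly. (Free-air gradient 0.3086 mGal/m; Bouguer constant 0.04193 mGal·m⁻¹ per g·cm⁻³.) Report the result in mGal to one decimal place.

Free-air correction = 0.3086 × 3177.6 = 980.61 mGal
Free-air anomaly = 982219.00 − 982626.81 + (980.61) = 572.80 mGal
Bouguer slab correction = 0.04193 × 3.09 × 3177.6 = 411.70 mGal
Simple Bouguer anomaly = 572.80 − (411.70) = 161.10 mGal

161.1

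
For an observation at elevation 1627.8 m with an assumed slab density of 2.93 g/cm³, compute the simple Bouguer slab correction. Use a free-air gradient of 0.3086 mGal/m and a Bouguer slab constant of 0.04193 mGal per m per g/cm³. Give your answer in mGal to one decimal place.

200.0

Bouguer slab correction = 0.04193 × 2.93 × 1627.8 = 200.0 mGal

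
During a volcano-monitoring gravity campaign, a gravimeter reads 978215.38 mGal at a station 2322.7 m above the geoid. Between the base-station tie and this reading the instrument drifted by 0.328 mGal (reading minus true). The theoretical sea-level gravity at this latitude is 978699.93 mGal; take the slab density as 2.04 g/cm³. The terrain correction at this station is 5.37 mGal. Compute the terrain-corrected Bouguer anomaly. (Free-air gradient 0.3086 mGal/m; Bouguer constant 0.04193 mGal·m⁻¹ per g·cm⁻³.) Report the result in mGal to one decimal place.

Drift-corrected reading = 978215.38 − (0.328) = 978215.052 mGal
Free-air correction = 0.3086 × 2322.7 = 716.79 mGal
Free-air anomaly = 978215.052 − 978699.93 + (716.79) = 231.912 mGal
Bouguer slab correction = 0.04193 × 2.04 × 2322.7 = 198.68 mGal
Simple Bouguer anomaly = 231.912 − (198.68) = 33.232 mGal
Complete Bouguer anomaly = 33.232 + 5.37 = 38.602 mGal

38.6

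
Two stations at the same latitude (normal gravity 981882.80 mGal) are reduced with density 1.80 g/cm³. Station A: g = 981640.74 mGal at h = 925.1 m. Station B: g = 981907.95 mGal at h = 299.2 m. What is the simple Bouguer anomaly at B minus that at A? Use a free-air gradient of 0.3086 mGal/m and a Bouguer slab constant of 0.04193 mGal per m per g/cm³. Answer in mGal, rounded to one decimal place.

Δg_SB(A) = 981640.74 − 981882.80 + 0.3086×925.1 − 0.04193×1.80×925.1 = -26.40 mGal
Δg_SB(B) = 981907.95 − 981882.80 + 0.3086×299.2 − 0.04193×1.80×299.2 = 94.90 mGal
Difference = 94.90 − (-26.40) = 121.30 mGal

121.3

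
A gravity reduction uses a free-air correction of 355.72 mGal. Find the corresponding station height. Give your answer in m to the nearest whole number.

1153

h = 355.72 / 0.3086 = 1152.69 m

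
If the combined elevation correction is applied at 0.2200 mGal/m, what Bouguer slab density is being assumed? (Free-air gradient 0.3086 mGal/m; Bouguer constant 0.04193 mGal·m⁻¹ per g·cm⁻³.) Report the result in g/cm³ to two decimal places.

0.2200 = 0.3086 − 0.04193 × ρ
ρ = (0.3086 − 0.2200) / 0.04193 = 2.11 g/cm³

2.11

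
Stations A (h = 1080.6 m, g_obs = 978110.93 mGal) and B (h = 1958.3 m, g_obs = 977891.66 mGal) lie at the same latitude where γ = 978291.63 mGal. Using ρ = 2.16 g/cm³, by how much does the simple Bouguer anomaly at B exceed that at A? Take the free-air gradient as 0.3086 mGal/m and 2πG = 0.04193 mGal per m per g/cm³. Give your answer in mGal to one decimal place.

-27.9

Δg_SB(A) = 978110.93 − 978291.63 + 0.3086×1080.6 − 0.04193×2.16×1080.6 = 54.90 mGal
Δg_SB(B) = 977891.66 − 978291.63 + 0.3086×1958.3 − 0.04193×2.16×1958.3 = 27.00 mGal
Difference = 27.00 − (54.90) = -27.90 mGal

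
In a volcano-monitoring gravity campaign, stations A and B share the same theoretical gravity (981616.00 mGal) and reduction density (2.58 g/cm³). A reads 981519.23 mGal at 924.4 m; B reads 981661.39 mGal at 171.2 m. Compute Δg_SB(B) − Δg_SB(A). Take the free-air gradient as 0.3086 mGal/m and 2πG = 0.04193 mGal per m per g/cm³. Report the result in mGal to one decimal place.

-8.8

Δg_SB(A) = 981519.23 − 981616.00 + 0.3086×924.4 − 0.04193×2.58×924.4 = 88.50 mGal
Δg_SB(B) = 981661.39 − 981616.00 + 0.3086×171.2 − 0.04193×2.58×171.2 = 79.70 mGal
Difference = 79.70 − (88.50) = -8.80 mGal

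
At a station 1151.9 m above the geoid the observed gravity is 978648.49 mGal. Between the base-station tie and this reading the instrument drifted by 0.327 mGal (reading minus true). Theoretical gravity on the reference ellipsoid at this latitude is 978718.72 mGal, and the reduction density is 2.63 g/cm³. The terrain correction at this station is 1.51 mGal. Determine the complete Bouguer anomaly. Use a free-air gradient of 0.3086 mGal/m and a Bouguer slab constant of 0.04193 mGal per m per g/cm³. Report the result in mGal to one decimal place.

Drift-corrected reading = 978648.49 − (0.327) = 978648.163 mGal
Free-air correction = 0.3086 × 1151.9 = 355.48 mGal
Free-air anomaly = 978648.163 − 978718.72 + (355.48) = 284.923 mGal
Bouguer slab correction = 0.04193 × 2.63 × 1151.9 = 127.03 mGal
Simple Bouguer anomaly = 284.923 − (127.03) = 157.893 mGal
Complete Bouguer anomaly = 157.893 + 1.51 = 159.403 mGal

159.4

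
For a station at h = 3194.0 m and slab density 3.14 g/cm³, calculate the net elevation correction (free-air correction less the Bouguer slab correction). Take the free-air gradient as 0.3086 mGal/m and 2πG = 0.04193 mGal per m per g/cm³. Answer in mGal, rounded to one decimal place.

565.1

Combined gradient = 0.3086 − 0.04193 × 3.14 = 0.1769398 mGal/m
Combined elevation correction = 0.1769398 × 3194.0 = 565.1 mGal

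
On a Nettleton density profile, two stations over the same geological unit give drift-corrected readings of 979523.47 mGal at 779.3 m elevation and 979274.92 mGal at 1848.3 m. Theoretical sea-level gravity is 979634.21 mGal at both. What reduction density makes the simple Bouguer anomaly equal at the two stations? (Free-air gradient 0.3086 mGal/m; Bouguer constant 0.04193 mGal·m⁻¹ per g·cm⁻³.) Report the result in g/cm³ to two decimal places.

Δg_obs = 979274.92 − 979523.47 = -248.55 mGal over Δh = 1848.3 − 779.3 = 1069.0 m
Equal Bouguer anomalies ⇒ Δg_obs + (0.3086 − 0.04193ρ)·Δh = 0
0.3086 − 0.04193ρ = −Δg_obs/Δh = 0.23251
ρ = (0.3086 − 0.23251) / 0.04193 = 1.81 g/cm³

1.81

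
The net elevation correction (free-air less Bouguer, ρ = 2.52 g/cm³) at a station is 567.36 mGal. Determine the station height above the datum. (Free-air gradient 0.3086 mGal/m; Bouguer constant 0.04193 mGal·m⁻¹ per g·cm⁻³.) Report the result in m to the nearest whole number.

Combined gradient = 0.3086 − 0.04193 × 2.52 = 0.2029364 mGal/m
h = 567.36 / 0.2029364 = 2795.75 m

2796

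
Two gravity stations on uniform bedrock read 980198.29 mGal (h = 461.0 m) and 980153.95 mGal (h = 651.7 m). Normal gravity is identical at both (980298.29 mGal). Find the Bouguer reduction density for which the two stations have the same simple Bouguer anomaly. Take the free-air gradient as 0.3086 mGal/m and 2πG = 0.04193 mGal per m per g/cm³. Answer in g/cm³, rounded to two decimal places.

1.81

Δg_obs = 980153.95 − 980198.29 = -44.34 mGal over Δh = 651.7 − 461.0 = 190.7 m
Equal Bouguer anomalies ⇒ Δg_obs + (0.3086 − 0.04193ρ)·Δh = 0
0.3086 − 0.04193ρ = −Δg_obs/Δh = 0.23251
ρ = (0.3086 − 0.23251) / 0.04193 = 1.81 g/cm³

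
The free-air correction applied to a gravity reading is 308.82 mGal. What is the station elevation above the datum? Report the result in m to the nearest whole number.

h = 308.82 / 0.3086 = 1000.71 m

1001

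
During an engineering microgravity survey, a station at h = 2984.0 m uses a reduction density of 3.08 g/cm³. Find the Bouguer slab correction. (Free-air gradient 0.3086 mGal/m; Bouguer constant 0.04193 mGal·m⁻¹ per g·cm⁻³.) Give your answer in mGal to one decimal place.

385.4

Bouguer slab correction = 0.04193 × 3.08 × 2984.0 = 385.4 mGal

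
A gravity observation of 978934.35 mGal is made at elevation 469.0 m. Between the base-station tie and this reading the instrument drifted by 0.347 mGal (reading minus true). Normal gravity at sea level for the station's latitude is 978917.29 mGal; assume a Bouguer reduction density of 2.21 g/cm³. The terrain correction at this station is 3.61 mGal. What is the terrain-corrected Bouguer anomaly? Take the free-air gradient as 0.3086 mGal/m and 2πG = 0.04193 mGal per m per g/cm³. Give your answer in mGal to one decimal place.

Drift-corrected reading = 978934.35 − (0.347) = 978934.003 mGal
Free-air correction = 0.3086 × 469.0 = 144.73 mGal
Free-air anomaly = 978934.003 − 978917.29 + (144.73) = 161.443 mGal
Bouguer slab correction = 0.04193 × 2.21 × 469.0 = 43.46 mGal
Simple Bouguer anomaly = 161.443 − (43.46) = 117.983 mGal
Complete Bouguer anomaly = 117.983 + 3.61 = 121.593 mGal

121.6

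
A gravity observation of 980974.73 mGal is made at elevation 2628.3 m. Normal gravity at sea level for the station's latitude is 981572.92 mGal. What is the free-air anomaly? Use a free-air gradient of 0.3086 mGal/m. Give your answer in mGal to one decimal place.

212.9

Free-air correction = 0.3086 × 2628.3 = 811.09 mGal
Free-air anomaly = 980974.73 − 981572.92 + (811.09) = 212.90 mGal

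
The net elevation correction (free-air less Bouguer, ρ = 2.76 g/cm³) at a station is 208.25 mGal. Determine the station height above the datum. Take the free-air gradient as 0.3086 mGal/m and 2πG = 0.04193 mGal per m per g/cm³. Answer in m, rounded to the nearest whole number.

Combined gradient = 0.3086 − 0.04193 × 2.76 = 0.1928732 mGal/m
h = 208.25 / 0.1928732 = 1079.72 m

1080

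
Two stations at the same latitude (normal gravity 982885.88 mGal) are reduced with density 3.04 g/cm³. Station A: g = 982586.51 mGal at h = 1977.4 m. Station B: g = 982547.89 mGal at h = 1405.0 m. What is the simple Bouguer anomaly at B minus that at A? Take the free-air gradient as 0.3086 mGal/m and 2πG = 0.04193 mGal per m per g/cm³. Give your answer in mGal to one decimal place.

Δg_SB(A) = 982586.51 − 982885.88 + 0.3086×1977.4 − 0.04193×3.04×1977.4 = 58.80 mGal
Δg_SB(B) = 982547.89 − 982885.88 + 0.3086×1405.0 − 0.04193×3.04×1405.0 = -83.50 mGal
Difference = -83.50 − (58.80) = -142.30 mGal

-142.3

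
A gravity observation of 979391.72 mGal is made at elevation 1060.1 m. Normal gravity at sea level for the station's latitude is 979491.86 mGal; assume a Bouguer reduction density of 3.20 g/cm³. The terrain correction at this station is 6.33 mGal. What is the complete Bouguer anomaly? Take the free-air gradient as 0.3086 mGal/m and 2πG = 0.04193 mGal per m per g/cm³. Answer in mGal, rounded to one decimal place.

91.1

Free-air correction = 0.3086 × 1060.1 = 327.15 mGal
Free-air anomaly = 979391.72 − 979491.86 + (327.15) = 227.01 mGal
Bouguer slab correction = 0.04193 × 3.20 × 1060.1 = 142.24 mGal
Simple Bouguer anomaly = 227.01 − (142.24) = 84.77 mGal
Complete Bouguer anomaly = 84.77 + 6.33 = 91.10 mGal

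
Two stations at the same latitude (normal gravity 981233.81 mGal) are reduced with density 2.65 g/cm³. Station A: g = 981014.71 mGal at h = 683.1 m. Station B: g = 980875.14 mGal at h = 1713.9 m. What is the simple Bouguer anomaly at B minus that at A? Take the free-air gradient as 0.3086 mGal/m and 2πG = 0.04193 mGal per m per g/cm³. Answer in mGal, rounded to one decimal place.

64.0

Δg_SB(A) = 981014.71 − 981233.81 + 0.3086×683.1 − 0.04193×2.65×683.1 = -84.20 mGal
Δg_SB(B) = 980875.14 − 981233.81 + 0.3086×1713.9 − 0.04193×2.65×1713.9 = -20.20 mGal
Difference = -20.20 − (-84.20) = 64.00 mGal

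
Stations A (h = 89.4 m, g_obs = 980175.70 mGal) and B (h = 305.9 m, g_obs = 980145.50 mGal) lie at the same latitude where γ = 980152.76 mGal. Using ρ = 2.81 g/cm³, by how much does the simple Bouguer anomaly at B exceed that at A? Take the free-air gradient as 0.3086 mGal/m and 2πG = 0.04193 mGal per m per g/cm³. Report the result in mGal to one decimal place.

Δg_SB(A) = 980175.70 − 980152.76 + 0.3086×89.4 − 0.04193×2.81×89.4 = 40.00 mGal
Δg_SB(B) = 980145.50 − 980152.76 + 0.3086×305.9 − 0.04193×2.81×305.9 = 51.10 mGal
Difference = 51.10 − (40.00) = 11.10 mGal

11.1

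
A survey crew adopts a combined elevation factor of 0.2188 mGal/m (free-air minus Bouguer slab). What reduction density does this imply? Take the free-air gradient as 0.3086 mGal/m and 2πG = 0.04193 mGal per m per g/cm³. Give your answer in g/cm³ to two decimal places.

2.14

0.2188 = 0.3086 − 0.04193 × ρ
ρ = (0.3086 − 0.2188) / 0.04193 = 2.14 g/cm³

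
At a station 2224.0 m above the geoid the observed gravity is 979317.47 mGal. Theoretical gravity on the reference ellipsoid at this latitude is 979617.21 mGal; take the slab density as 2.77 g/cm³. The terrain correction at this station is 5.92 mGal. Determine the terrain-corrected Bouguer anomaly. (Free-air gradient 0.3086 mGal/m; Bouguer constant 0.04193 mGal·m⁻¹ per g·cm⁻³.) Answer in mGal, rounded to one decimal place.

Free-air correction = 0.3086 × 2224.0 = 686.33 mGal
Free-air anomaly = 979317.47 − 979617.21 + (686.33) = 386.59 mGal
Bouguer slab correction = 0.04193 × 2.77 × 2224.0 = 258.31 mGal
Simple Bouguer anomaly = 386.59 − (258.31) = 128.28 mGal
Complete Bouguer anomaly = 128.28 + 5.92 = 134.20 mGal

134.2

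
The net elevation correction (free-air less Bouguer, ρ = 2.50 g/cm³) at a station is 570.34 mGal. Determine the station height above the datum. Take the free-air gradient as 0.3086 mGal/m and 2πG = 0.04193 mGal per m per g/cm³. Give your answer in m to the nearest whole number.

Combined gradient = 0.3086 − 0.04193 × 2.50 = 0.2037750 mGal/m
h = 570.34 / 0.2037750 = 2798.87 m

2799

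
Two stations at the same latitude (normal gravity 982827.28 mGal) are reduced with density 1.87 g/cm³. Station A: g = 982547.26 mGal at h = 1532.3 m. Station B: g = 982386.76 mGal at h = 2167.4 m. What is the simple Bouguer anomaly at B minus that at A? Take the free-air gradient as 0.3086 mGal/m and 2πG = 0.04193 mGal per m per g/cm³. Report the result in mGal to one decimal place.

Δg_SB(A) = 982547.26 − 982827.28 + 0.3086×1532.3 − 0.04193×1.87×1532.3 = 72.70 mGal
Δg_SB(B) = 982386.76 − 982827.28 + 0.3086×2167.4 − 0.04193×1.87×2167.4 = 58.40 mGal
Difference = 58.40 − (72.70) = -14.30 mGal

-14.3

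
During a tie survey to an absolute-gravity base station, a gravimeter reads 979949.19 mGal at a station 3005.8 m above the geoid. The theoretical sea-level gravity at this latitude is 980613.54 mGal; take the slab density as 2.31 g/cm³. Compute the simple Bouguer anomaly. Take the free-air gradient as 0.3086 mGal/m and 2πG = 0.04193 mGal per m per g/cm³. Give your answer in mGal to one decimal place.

-27.9

Free-air correction = 0.3086 × 3005.8 = 927.59 mGal
Free-air anomaly = 979949.19 − 980613.54 + (927.59) = 263.24 mGal
Bouguer slab correction = 0.04193 × 2.31 × 3005.8 = 291.14 mGal
Simple Bouguer anomaly = 263.24 − (291.14) = -27.90 mGal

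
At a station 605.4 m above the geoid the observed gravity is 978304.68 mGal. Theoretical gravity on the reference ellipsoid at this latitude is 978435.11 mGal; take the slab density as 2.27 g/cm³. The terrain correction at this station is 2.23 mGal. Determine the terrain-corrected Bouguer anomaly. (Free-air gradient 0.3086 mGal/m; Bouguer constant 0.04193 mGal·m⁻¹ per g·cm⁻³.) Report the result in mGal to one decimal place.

1.0

Free-air correction = 0.3086 × 605.4 = 186.83 mGal
Free-air anomaly = 978304.68 − 978435.11 + (186.83) = 56.40 mGal
Bouguer slab correction = 0.04193 × 2.27 × 605.4 = 57.62 mGal
Simple Bouguer anomaly = 56.40 − (57.62) = -1.22 mGal
Complete Bouguer anomaly = -1.22 + 2.23 = 1.01 mGal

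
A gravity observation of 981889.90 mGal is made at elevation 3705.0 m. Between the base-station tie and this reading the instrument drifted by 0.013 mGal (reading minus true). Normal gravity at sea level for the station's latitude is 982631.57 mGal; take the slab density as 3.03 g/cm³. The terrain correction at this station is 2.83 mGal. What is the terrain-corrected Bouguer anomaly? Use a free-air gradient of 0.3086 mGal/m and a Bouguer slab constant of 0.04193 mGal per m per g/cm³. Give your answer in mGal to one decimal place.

Drift-corrected reading = 981889.90 − (0.013) = 981889.887 mGal
Free-air correction = 0.3086 × 3705.0 = 1143.36 mGal
Free-air anomaly = 981889.887 − 982631.57 + (1143.36) = 401.677 mGal
Bouguer slab correction = 0.04193 × 3.03 × 3705.0 = 470.71 mGal
Simple Bouguer anomaly = 401.677 − (470.71) = -69.033 mGal
Complete Bouguer anomaly = -69.033 + 2.83 = -66.203 mGal

-66.2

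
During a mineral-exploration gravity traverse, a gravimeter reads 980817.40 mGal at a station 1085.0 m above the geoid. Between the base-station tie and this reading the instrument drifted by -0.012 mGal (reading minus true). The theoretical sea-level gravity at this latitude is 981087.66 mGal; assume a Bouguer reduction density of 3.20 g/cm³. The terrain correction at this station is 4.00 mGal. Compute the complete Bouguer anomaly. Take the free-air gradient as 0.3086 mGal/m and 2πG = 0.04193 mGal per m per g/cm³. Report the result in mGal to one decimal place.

Drift-corrected reading = 980817.40 − (-0.012) = 980817.412 mGal
Free-air correction = 0.3086 × 1085.0 = 334.83 mGal
Free-air anomaly = 980817.412 − 981087.66 + (334.83) = 64.582 mGal
Bouguer slab correction = 0.04193 × 3.20 × 1085.0 = 145.58 mGal
Simple Bouguer anomaly = 64.582 − (145.58) = -80.998 mGal
Complete Bouguer anomaly = -80.998 + 4.00 = -76.998 mGal

-77.0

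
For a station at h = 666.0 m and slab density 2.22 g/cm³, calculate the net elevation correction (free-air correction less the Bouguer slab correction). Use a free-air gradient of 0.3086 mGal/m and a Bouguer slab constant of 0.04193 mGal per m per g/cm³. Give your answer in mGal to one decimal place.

Combined gradient = 0.3086 − 0.04193 × 2.22 = 0.2155154 mGal/m
Combined elevation correction = 0.2155154 × 666.0 = 143.5 mGal

143.5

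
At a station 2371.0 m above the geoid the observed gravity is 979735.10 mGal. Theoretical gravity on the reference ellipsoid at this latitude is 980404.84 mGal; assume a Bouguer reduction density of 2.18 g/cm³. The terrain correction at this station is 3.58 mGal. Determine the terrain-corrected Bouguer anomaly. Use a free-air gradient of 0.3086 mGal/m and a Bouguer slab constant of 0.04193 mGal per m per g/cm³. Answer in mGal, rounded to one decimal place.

Free-air correction = 0.3086 × 2371.0 = 731.69 mGal
Free-air anomaly = 979735.10 − 980404.84 + (731.69) = 61.95 mGal
Bouguer slab correction = 0.04193 × 2.18 × 2371.0 = 216.73 mGal
Simple Bouguer anomaly = 61.95 − (216.73) = -154.78 mGal
Complete Bouguer anomaly = -154.78 + 3.58 = -151.20 mGal

-151.2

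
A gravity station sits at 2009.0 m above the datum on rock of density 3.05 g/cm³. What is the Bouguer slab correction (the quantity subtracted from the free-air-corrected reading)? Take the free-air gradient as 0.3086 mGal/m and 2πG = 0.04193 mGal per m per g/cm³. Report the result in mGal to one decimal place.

Bouguer slab correction = 0.04193 × 3.05 × 2009.0 = 256.9 mGal

256.9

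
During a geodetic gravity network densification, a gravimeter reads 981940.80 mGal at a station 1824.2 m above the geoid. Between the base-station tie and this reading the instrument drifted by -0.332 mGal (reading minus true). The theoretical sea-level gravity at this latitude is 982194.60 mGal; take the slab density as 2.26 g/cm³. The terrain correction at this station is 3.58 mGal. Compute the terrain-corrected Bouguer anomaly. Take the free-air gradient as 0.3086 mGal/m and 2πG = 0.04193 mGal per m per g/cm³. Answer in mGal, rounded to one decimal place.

140.2

Drift-corrected reading = 981940.80 − (-0.332) = 981941.132 mGal
Free-air correction = 0.3086 × 1824.2 = 562.95 mGal
Free-air anomaly = 981941.132 − 982194.60 + (562.95) = 309.482 mGal
Bouguer slab correction = 0.04193 × 2.26 × 1824.2 = 172.86 mGal
Simple Bouguer anomaly = 309.482 − (172.86) = 136.622 mGal
Complete Bouguer anomaly = 136.622 + 3.58 = 140.202 mGal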